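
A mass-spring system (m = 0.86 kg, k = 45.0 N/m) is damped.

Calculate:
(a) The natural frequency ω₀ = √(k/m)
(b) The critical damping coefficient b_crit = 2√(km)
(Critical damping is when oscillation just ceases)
ω₀ = √(k/m) = √(45.0/0.86) = 7.234 rad/s
b_crit = 2√(km) = 2√(45.0×0.86) = 12.44 kg/s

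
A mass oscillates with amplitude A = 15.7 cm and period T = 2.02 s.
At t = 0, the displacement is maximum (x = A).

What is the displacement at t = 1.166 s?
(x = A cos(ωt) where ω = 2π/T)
ω = 2π/T = 2π/2.02 = 3.11 rad/s
x = A cos(ωt) = 15.7×cos(3.11×1.166) = -13.89 cm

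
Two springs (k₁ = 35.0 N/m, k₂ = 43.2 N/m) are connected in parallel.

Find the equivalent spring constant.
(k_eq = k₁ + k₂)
k_eq = k₁ + k₂ = 35.0 + 43.2 = 78.2 N/m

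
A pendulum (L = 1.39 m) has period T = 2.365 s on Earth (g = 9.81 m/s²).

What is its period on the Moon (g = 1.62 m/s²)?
T = 2π√(L/g), so T_moon/T_earth = √(g_earth/g_moon)
T_moon = 2π√(1.39/1.62) = 5.82 s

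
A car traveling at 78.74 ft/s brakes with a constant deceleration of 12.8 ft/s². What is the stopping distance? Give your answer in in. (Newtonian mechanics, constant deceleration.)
d = v₀² / (2a) (with unit conversion) = 2906.0 in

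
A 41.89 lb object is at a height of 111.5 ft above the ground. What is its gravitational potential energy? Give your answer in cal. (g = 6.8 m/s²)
PE = mgh = 19 kg × 6.8 m/s² × 33.99 m = 4391 J = 1050.0 cal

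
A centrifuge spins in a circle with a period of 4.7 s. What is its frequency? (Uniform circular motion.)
f = 1/T = 1/4.7 = 0.2128 Hz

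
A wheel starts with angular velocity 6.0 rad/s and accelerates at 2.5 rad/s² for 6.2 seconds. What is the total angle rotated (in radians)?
θ = ω₀t + ½αt² = 6.0×6.2 + ½×2.5×6.2² = 85.25 rad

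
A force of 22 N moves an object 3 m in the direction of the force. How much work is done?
W = Fd = 22×3 = 66.0 J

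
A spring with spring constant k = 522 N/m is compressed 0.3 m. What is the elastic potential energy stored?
PE = ½kx² = ½×522×0.3² = 23.49 J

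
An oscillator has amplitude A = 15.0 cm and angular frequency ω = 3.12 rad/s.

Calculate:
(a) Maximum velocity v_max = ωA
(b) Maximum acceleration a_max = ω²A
v_max = ωA = 3.12×0.15 = 0.468 m/s
a_max = ω²A = 3.12²×0.15 = 1.46 m/s²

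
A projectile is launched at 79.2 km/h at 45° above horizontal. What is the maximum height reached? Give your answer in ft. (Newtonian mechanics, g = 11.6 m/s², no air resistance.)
H = v₀²sin²(θ)/(2g) (with unit conversion) = 34.22 ft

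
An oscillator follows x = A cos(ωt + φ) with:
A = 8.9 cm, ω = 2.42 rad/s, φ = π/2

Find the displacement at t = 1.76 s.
x = A cos(ωt + φ) = 8.9×cos(2.42×1.76 + π/2) = 8.002 cm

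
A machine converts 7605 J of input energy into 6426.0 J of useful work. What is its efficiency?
η = W_out/W_in = 6426.0/7605 = 0.845 = 84.5%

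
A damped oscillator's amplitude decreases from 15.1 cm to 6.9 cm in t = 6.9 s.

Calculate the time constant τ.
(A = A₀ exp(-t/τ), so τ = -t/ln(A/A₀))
A/A₀ = 6.9/15.1 = 0.457; ln(A/A₀) = -0.7832
τ = −t/ln(A/A₀) = −6.9/-0.7832 = 8.81 s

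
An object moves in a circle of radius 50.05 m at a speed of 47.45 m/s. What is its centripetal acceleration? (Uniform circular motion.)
a_c = v²/r = 47.45²/50.05 = 2251.5/50.05 = 44.99 m/s²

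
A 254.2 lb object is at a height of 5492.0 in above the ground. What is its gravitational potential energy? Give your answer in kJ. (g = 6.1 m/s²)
PE = mgh = 115.3 kg × 6.1 m/s² × 139.5 m = 9.811e+04 J = 98.11 kJ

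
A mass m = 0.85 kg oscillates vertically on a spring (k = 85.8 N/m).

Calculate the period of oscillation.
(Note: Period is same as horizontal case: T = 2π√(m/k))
T = 2π√(m/k) = 2π√(0.85/85.8) = 0.6254 s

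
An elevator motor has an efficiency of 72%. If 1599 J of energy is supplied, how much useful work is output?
W_out = η × W_in = 0.72 × 1599 = 1151.3 J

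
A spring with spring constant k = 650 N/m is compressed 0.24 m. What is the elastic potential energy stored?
PE = ½kx² = ½×650×0.24² = 18.72 J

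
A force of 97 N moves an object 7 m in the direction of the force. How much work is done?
W = Fd = 97×7 = 679.0 J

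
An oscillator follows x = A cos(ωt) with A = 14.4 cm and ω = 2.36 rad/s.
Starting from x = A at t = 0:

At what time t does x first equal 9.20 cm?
cos(ωt) = x/A = 9.2/14.4 = 0.6389
ωt = arccos(0.6389) = 0.8777 rad
t = 0.8777/2.36 = 0.3719 s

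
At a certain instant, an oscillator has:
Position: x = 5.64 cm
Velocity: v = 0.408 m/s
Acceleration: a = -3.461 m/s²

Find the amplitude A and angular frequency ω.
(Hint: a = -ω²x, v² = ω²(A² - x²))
a = −ω²x → ω = √(|a|/x) = √(3.461/0.0564) = 7.834 rad/s
v² = ω²(A² − x²) → A = √(x² + v²/ω²) = √(0.0564² + 0.408²/7.834²) = 0.07677 m = 7.677 cm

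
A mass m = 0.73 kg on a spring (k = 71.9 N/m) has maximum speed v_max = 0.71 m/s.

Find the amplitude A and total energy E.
½mv²_max = ½kA² → A = v_max√(m/k) = 0.71×√(0.73/71.9) = 0.07154 m = 7.154 cm
E = ½mv²_max = ½×0.73×0.71² = 0.184 J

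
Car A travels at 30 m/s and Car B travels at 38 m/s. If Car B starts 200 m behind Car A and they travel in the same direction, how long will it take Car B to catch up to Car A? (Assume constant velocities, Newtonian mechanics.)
Relative speed: v_rel = 38 - 30 = 8 m/s
Time to catch: t = d₀/v_rel = 200/8 = 25.0 s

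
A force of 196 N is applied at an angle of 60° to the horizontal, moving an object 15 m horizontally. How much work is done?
W = Fd cosθ = 196×15×cos(60°) = 1470.0 J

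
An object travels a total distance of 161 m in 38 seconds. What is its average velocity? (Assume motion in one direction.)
v_avg = Δd / Δt = 161 / 38 = 4.24 m/s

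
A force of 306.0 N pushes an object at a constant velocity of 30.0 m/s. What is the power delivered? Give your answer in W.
P = Fv = 306 N × 30 m/s = 9180 W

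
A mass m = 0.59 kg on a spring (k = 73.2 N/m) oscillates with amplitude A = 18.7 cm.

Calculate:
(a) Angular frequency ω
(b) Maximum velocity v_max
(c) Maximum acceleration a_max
ω = √(k/m) = √(73.2/0.59) = 11.14 rad/s
v_max = ωA = 11.14×0.187 = 2.083 m/s
a_max = ω²A = 11.14²×0.187 = 23.2 m/s²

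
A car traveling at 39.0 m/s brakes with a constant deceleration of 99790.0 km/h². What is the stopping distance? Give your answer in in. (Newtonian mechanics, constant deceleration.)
d = v₀² / (2a) (with unit conversion) = 3889.0 in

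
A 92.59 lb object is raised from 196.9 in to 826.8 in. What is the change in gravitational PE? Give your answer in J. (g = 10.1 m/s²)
ΔPE = mg(h₂ − h₁) = 42 kg × 10.1 m/s² × (21 − 5.001) m = 6787 J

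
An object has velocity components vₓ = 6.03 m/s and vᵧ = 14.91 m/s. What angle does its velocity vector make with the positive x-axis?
θ = arctan(vᵧ/vₓ) = arctan(14.91/6.03) = 67.98°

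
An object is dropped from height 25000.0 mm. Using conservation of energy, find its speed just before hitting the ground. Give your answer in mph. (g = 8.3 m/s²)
mgh = ½mv² → v = √(2gh) = √(2×8.3×25) = 20.37 m/s = 45.57 mph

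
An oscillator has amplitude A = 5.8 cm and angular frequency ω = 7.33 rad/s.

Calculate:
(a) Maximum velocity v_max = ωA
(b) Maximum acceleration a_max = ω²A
v_max = ωA = 7.33×0.058 = 0.4251 m/s
a_max = ω²A = 7.33²×0.058 = 3.116 m/s²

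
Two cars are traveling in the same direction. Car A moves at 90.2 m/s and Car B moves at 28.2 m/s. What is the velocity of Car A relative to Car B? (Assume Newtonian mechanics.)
v_rel = v_A - v_B = 90.2 - 28.2 = 62.0 m/s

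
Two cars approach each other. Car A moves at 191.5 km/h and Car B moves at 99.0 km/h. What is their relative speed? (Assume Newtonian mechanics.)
v_rel = v_A + v_B = 191.5 + 99.0 = 290.5 km/h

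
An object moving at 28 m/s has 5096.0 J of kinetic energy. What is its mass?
KE = ½mv² → m = 2KE/v² = 2×5096.0/28² = 13.0 kg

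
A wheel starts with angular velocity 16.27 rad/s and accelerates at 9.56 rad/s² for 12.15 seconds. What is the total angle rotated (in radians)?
θ = ω₀t + ½αt² = 16.27×12.15 + ½×9.56×12.15² = 903.32 rad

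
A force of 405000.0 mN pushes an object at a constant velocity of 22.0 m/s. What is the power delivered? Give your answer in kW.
P = Fv = 405 N × 22 m/s = 8910 W = 8.91 kW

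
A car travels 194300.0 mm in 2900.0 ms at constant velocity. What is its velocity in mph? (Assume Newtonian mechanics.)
v = d/t (with unit conversion) = 149.9 mph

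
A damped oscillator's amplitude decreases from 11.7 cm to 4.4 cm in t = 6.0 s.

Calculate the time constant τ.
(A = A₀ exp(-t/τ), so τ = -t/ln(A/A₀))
A/A₀ = 4.4/11.7 = 0.3761; ln(A/A₀) = -0.978
τ = −t/ln(A/A₀) = −6.0/-0.978 = 6.135 s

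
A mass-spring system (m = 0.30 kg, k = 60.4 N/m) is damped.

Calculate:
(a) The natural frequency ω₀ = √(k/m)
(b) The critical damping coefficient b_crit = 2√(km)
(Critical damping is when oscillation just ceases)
ω₀ = √(k/m) = √(60.4/0.3) = 14.19 rad/s
b_crit = 2√(km) = 2√(60.4×0.3) = 8.514 kg/s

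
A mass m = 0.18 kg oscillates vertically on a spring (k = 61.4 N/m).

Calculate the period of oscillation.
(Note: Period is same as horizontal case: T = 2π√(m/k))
T = 2π√(m/k) = 2π√(0.18/61.4) = 0.3402 s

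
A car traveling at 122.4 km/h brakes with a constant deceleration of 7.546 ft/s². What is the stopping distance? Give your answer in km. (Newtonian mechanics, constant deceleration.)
d = v₀² / (2a) (with unit conversion) = 0.2513 km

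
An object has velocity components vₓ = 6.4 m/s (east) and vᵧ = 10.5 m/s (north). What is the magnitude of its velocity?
|v| = √(vₓ² + vᵧ²) = √(6.4² + 10.5²) = √(151.21) = 12.3 m/s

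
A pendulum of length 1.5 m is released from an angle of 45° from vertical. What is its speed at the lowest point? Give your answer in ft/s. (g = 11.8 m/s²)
h = L(1 − cosθ) = 1.5×(1 − cos45°) = 0.4393 m
v = √(2gh) = √(2×11.8×0.4393) = 3.22 m/s = 10.56 ft/s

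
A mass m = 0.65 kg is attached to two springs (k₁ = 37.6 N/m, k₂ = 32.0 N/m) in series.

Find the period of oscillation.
k_eq = k₁k₂/(k₁+k₂) = 17.29 N/m
T = 2π√(m/k_eq) = 2π√(0.65/17.29) = 1.218 s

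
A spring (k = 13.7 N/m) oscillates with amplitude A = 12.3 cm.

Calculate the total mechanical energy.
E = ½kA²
E = ½kA² = ½×13.7×(0.123)² = 0.1036 J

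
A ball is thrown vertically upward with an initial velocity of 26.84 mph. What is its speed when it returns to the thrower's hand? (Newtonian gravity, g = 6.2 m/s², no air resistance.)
By conservation of energy, the ball returns at the same speed = 26.84 mph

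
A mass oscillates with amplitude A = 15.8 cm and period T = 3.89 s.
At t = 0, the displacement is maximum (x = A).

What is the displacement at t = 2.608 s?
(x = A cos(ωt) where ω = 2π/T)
ω = 2π/T = 2π/3.89 = 1.615 rad/s
x = A cos(ωt) = 15.8×cos(1.615×2.608) = -7.574 cm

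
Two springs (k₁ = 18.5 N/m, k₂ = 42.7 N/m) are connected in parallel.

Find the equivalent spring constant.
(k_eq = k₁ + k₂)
k_eq = k₁ + k₂ = 18.5 + 42.7 = 61.2 N/m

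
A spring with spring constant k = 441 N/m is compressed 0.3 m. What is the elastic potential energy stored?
PE = ½kx² = ½×441×0.3² = 19.84 J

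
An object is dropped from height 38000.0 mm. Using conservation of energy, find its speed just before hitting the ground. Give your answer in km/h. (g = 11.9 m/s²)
mgh = ½mv² → v = √(2gh) = √(2×11.9×38) = 30.07 m/s = 108.3 km/h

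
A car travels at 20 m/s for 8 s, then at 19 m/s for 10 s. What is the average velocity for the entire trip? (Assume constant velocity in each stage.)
d₁ = v₁t₁ = 20 × 8 = 160 m
d₂ = v₂t₂ = 19 × 10 = 190 m
d_total = 350 m, t_total = 18 s
v_avg = d_total/t_total = 350/18 = 19.44 m/s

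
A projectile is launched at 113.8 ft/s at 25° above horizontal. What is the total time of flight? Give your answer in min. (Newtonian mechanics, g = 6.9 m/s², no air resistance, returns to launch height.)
T = 2v₀sin(θ)/g (with unit conversion) = 0.07082 min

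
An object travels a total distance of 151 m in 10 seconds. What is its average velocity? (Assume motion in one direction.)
v_avg = Δd / Δt = 151 / 10 = 15.1 m/s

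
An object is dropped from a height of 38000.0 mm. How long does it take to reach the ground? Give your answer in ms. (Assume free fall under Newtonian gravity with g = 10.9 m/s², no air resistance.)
t = √(2h/g) (with unit conversion) = 2641.0 ms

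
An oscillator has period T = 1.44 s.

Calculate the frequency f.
f = 1/T = 1/1.44 = 0.6944 Hz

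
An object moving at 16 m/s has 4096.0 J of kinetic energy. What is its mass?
KE = ½mv² → m = 2KE/v² = 2×4096.0/16² = 32.0 kg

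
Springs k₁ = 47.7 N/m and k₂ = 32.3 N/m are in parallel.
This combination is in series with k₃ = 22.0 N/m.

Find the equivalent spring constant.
k₁₂ = k₁ + k₂ = 80 N/m (parallel)
1/k_eq = 1/k₁₂ + 1/k₃ → k_eq = 17.25 N/m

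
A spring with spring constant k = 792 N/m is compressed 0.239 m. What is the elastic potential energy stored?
PE = ½kx² = ½×792×0.239² = 22.62 J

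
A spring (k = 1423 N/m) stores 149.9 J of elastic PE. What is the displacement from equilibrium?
PE = ½kx² → x = √(2PE/k) = √(2×149.9/1423) = 0.459 m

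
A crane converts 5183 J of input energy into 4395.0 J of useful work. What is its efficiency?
η = W_out/W_in = 4395.0/5183 = 0.848 = 84.8%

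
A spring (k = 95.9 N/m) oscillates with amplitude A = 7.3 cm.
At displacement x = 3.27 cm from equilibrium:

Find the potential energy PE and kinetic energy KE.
E_total = ½kA² = ½×95.9×(0.073)² = 0.2555 J
PE = ½kx² = ½×95.9×(0.0327)² = 0.05127 J
KE = E_total − PE = 0.2043 J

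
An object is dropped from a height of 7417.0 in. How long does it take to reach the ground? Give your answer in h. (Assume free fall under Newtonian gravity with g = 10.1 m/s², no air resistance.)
t = √(2h/g) (with unit conversion) = 0.001697 h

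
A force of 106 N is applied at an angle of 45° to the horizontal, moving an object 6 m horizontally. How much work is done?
W = Fd cosθ = 106×6×cos(45°) = 449.72 J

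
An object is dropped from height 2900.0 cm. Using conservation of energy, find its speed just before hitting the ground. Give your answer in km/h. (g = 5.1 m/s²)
mgh = ½mv² → v = √(2gh) = √(2×5.1×29) = 17.2 m/s = 61.92 km/h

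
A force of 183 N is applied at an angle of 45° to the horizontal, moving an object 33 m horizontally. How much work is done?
W = Fd cosθ = 183×33×cos(45°) = 4270.2 J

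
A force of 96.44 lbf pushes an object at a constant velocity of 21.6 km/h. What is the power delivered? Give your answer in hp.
P = Fv = 429 N × 6 m/s = 2574 W = 3.452 hp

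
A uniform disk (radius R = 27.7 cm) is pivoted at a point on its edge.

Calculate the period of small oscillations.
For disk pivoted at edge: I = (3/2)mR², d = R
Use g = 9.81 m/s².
I/m = (3/2)R² = 0.1151 m²; d = R = 0.277 m
T = 2π√((3/2)R²/(gR)) = 2π√(3R/(2g)) = 1.293 s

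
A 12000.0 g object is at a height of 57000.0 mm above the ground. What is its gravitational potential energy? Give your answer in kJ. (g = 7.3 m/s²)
PE = mgh = 12 kg × 7.3 m/s² × 57 m = 4993 J = 4.993 kJ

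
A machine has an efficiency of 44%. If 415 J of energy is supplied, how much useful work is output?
W_out = η × W_in = 0.44 × 415 = 182.6 J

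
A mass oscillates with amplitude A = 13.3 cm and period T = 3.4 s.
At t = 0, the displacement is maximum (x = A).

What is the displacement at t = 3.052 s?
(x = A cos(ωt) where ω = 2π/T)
ω = 2π/T = 2π/3.4 = 1.848 rad/s
x = A cos(ωt) = 13.3×cos(1.848×3.052) = 10.64 cm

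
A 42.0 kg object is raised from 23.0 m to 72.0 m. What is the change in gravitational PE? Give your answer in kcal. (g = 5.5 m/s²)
ΔPE = mg(h₂ − h₁) = 42 kg × 5.5 m/s² × (72 − 23) m = 1.132e+04 J = 2.705 kcal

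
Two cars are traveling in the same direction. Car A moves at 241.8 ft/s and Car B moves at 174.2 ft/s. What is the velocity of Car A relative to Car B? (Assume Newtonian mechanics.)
v_rel = v_A - v_B = 241.8 - 174.2 = 67.6 ft/s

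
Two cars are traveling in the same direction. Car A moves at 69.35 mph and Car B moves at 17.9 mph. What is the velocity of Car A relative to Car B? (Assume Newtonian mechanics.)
v_rel = v_A - v_B = 69.35 - 17.9 = 51.45 mph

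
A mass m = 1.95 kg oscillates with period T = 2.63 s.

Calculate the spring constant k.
T = 2π√(m/k) → k = m(2π/T)² = 1.95×(2π/2.63)² = 11.13 N/m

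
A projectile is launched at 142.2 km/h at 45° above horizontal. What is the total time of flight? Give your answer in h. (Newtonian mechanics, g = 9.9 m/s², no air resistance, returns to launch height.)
T = 2v₀sin(θ)/g (with unit conversion) = 0.001567 h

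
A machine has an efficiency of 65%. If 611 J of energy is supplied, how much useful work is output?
W_out = η × W_in = 0.65 × 611 = 397.15 J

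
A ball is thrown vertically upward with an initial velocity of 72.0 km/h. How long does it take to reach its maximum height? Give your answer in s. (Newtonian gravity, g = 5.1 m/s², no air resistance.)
t_up = v₀/g (with unit conversion) = 3.922 s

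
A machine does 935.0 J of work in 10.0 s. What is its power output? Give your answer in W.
P = W/t = 935 J / 10 s = 93.5 W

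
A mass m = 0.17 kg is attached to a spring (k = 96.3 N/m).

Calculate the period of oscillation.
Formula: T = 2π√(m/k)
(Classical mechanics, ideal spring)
T = 2π√(m/k) = 2π√(0.17/96.3) = 0.264 s; f = 1/T = 3.788 Hz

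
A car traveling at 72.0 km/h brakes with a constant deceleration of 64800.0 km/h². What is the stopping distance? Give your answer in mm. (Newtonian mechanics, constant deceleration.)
d = v₀² / (2a) (with unit conversion) = 40000.0 mm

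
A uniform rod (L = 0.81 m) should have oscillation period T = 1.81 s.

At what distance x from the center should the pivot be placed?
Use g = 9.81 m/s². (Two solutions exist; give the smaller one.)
T = 2π√((L²/12 + x²)/(gx)). Let c = T²g/(4π²) = 0.8141.
x² − cx + L²/12 = 0 → x = (c − √(c² − L²/3))/2 = 0.07386 m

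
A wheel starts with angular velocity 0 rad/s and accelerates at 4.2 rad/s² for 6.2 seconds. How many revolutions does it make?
θ = ω₀t + ½αt² = 0×6.2 + ½×4.2×6.2² = 80.72 rad
Revolutions = θ/(2π) = 80.72/(2π) = 12.85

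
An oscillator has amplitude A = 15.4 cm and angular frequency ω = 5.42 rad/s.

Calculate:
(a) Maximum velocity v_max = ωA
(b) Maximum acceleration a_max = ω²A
v_max = ωA = 5.42×0.154 = 0.8347 m/s
a_max = ω²A = 5.42²×0.154 = 4.524 m/s²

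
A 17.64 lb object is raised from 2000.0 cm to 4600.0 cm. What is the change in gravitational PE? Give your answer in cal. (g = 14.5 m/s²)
ΔPE = mg(h₂ − h₁) = 8.001 kg × 14.5 m/s² × (46 − 20) m = 3017 J = 721.0 cal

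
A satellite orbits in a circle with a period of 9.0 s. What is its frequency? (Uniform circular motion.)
f = 1/T = 1/9.0 = 0.1111 Hz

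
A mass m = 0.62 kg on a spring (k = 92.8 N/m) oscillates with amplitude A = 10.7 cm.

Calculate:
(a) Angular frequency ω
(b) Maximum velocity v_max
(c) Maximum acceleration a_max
ω = √(k/m) = √(92.8/0.62) = 12.23 rad/s
v_max = ωA = 12.23×0.107 = 1.309 m/s
a_max = ω²A = 12.23²×0.107 = 16.02 m/s²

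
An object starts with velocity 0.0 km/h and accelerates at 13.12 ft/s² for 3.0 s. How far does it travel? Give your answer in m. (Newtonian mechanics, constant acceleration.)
d = v₀t + ½at² (with unit conversion) = 18.0 m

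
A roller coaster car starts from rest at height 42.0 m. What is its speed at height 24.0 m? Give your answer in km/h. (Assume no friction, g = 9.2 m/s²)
mgh₁ = ½mv₂² + mgh₂ → v₂ = √(2g(h₁−h₂)) = √(2×9.2×(42−24)) = 18.2 m/s = 65.52 km/h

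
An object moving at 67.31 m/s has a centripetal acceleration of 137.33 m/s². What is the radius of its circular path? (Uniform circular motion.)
r = v²/a_c = 67.31²/137.33 = 32.99 m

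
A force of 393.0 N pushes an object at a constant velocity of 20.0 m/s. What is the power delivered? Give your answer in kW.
P = Fv = 393 N × 20 m/s = 7860 W = 7.86 kW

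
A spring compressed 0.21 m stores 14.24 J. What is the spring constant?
PE = ½kx² → k = 2PE/x² = 2×14.24/0.21² = 645.8 N/m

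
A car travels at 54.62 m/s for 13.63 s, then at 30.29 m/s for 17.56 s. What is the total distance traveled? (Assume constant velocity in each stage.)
d₁ = v₁t₁ = 54.62 × 13.63 = 744.471 m
d₂ = v₂t₂ = 30.29 × 17.56 = 531.892 m
d_total = 744.471 + 531.892 = 1276.36 m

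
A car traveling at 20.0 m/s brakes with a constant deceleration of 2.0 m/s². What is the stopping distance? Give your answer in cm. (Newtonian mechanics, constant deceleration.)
d = v₀² / (2a) (with unit conversion) = 10000.0 cm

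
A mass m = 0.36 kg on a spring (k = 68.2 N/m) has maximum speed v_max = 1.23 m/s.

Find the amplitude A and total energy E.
½mv²_max = ½kA² → A = v_max√(m/k) = 1.23×√(0.36/68.2) = 0.08936 m = 8.936 cm
E = ½mv²_max = ½×0.36×1.23² = 0.2723 J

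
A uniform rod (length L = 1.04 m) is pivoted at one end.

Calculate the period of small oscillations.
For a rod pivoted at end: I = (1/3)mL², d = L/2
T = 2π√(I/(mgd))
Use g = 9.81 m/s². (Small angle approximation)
I/m = (1/3)L² = 0.3605 m²; d = L/2 = 0.52 m
T = 2π√(I/(mgd)) = 2π√(0.3605/(9.81×0.52)) = 1.67 s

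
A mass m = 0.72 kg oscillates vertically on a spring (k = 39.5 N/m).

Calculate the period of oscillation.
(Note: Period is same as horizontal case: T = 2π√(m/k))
T = 2π√(m/k) = 2π√(0.72/39.5) = 0.8483 s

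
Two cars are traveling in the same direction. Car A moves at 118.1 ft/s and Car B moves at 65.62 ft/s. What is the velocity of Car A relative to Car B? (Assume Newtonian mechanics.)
v_rel = v_A - v_B = 118.1 - 65.62 = 52.48 ft/s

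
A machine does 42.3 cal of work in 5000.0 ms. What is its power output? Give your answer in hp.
P = W/t = 177 J / 5 s = 35.4 W = 0.04747 hp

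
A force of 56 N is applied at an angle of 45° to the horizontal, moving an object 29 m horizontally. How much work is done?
W = Fd cosθ = 56×29×cos(45°) = 1148.3 J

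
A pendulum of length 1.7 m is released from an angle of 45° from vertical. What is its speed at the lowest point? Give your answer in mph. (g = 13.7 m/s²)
h = L(1 − cosθ) = 1.7×(1 − cos45°) = 0.4979 m
v = √(2gh) = √(2×13.7×0.4979) = 3.694 m/s = 8.262 mph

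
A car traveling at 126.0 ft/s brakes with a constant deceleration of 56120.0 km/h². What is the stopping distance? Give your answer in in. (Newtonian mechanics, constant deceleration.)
d = v₀² / (2a) (with unit conversion) = 6705.0 in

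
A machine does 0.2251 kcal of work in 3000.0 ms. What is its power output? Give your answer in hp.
P = W/t = 941.8 J / 3 s = 313.9 W = 0.421 hp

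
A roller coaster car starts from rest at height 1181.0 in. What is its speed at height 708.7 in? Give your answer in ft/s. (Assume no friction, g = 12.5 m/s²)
mgh₁ = ½mv₂² + mgh₂ → v₂ = √(2g(h₁−h₂)) = √(2×12.5×(30−18)) = 17.32 m/s = 56.82 ft/s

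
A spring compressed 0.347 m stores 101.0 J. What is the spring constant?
PE = ½kx² → k = 2PE/x² = 2×101.0/0.347² = 1678.0 N/m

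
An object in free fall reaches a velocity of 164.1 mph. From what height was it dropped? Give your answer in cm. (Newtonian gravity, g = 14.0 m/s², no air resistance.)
h = v²/(2g) (with unit conversion) = 19220.0 cm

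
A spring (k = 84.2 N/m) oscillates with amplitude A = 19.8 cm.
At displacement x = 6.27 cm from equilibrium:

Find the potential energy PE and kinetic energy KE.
E_total = ½kA² = ½×84.2×(0.198)² = 1.65 J
PE = ½kx² = ½×84.2×(0.0627)² = 0.1655 J
KE = E_total − PE = 1.485 J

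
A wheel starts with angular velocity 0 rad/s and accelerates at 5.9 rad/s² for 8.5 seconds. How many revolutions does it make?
θ = ω₀t + ½αt² = 0×8.5 + ½×5.9×8.5² = 213.14 rad
Revolutions = θ/(2π) = 213.14/(2π) = 33.92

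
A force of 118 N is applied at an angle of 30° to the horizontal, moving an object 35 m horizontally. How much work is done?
W = Fd cosθ = 118×35×cos(30°) = 3576.7 J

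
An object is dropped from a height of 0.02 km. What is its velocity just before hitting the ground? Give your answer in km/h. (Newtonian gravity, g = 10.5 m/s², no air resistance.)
v = √(2gh) (with unit conversion) = 73.78 km/h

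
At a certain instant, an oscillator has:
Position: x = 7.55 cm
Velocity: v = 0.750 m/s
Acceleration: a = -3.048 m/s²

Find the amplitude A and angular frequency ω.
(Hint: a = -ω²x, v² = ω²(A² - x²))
a = −ω²x → ω = √(|a|/x) = √(3.048/0.0755) = 6.354 rad/s
v² = ω²(A² − x²) → A = √(x² + v²/ω²) = √(0.0755² + 0.75²/6.354²) = 0.1401 m = 14.01 cm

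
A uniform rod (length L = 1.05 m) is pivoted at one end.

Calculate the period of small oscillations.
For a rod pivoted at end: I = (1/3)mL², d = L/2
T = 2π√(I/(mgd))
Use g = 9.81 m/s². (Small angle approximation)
I/m = (1/3)L² = 0.3675 m²; d = L/2 = 0.525 m
T = 2π√(I/(mgd)) = 2π√(0.3675/(9.81×0.525)) = 1.678 s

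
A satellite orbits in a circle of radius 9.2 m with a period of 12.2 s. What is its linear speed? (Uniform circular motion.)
v = 2πr/T = 2π×9.2/12.2 = 4.74 m/s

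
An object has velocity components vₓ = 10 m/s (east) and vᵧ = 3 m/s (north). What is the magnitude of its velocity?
|v| = √(vₓ² + vᵧ²) = √(10² + 3²) = √(109) = 10.44 m/s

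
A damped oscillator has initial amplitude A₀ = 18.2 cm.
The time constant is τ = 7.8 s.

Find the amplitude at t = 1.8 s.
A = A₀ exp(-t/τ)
A = A₀ exp(−t/τ) = 18.2×exp(−1.8/7.8) = 14.45 cm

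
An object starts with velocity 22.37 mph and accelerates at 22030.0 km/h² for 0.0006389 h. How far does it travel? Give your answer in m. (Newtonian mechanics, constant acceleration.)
d = v₀t + ½at² (with unit conversion) = 27.5 m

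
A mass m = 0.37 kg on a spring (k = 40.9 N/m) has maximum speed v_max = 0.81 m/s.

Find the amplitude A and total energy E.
½mv²_max = ½kA² → A = v_max√(m/k) = 0.81×√(0.37/40.9) = 0.07704 m = 7.704 cm
E = ½mv²_max = ½×0.37×0.81² = 0.1214 J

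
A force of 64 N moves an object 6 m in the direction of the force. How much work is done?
W = Fd = 64×6 = 384.0 J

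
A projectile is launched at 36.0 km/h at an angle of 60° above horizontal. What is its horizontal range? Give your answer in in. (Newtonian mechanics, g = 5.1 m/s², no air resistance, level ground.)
R = v₀² sin(2θ) / g (with unit conversion) = 668.5 in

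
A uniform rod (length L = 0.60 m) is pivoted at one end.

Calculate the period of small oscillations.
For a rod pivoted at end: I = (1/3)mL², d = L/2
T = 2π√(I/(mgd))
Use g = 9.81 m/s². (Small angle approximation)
I/m = (1/3)L² = 0.12 m²; d = L/2 = 0.3 m
T = 2π√(I/(mgd)) = 2π√(0.12/(9.81×0.3)) = 1.269 s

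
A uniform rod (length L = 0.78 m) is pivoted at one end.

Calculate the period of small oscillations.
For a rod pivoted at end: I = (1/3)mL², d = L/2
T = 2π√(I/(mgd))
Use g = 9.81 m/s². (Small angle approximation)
I/m = (1/3)L² = 0.2028 m²; d = L/2 = 0.39 m
T = 2π√(I/(mgd)) = 2π√(0.2028/(9.81×0.39)) = 1.447 s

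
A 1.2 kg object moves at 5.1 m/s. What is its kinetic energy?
KE = ½mv² = ½×1.2×5.1² = 15.606 J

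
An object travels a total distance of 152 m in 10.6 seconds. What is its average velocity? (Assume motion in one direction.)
v_avg = Δd / Δt = 152 / 10.6 = 14.34 m/s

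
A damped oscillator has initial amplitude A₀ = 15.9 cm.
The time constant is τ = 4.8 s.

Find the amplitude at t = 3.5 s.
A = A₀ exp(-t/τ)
A = A₀ exp(−t/τ) = 15.9×exp(−3.5/4.8) = 7.669 cm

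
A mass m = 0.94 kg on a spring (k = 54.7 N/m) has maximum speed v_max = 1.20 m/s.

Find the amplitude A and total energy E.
½mv²_max = ½kA² → A = v_max√(m/k) = 1.2×√(0.94/54.7) = 0.1573 m = 15.73 cm
E = ½mv²_max = ½×0.94×1.2² = 0.6768 J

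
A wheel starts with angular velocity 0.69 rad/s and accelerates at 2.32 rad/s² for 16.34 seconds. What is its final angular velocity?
ω = ω₀ + αt = 0.69 + 2.32 × 16.34 = 38.6 rad/s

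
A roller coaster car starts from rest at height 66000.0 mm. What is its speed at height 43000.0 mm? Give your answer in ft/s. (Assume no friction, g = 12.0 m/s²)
mgh₁ = ½mv₂² + mgh₂ → v₂ = √(2g(h₁−h₂)) = √(2×12.0×(66−43)) = 23.49 m/s = 77.08 ft/s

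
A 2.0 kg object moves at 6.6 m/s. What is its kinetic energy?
KE = ½mv² = ½×2.0×6.6² = 43.56 J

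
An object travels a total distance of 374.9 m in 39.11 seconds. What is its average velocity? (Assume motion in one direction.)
v_avg = Δd / Δt = 374.9 / 39.11 = 9.59 m/s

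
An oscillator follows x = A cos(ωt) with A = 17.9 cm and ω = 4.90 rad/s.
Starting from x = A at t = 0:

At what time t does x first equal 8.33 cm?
cos(ωt) = x/A = 8.33/17.9 = 0.4654
ωt = arccos(0.4654) = 1.087 rad
t = 1.087/4.9 = 0.2218 s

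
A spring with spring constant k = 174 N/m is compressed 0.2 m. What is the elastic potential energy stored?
PE = ½kx² = ½×174×0.2² = 3.48 J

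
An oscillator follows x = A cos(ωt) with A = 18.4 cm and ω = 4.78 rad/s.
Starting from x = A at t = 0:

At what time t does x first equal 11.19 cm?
cos(ωt) = x/A = 11.19/18.4 = 0.6082
ωt = arccos(0.6082) = 0.9171 rad
t = 0.9171/4.78 = 0.1919 s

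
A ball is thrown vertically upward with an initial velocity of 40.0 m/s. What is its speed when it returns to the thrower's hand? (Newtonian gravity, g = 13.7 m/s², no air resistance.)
By conservation of energy, the ball returns at the same speed = 40.0 m/s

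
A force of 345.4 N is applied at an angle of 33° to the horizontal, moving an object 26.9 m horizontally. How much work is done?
W = Fd cosθ = 345.4×26.9×cos(33°) = 7792.3 J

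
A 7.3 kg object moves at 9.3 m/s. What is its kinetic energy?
KE = ½mv² = ½×7.3×9.3² = 315.6885 J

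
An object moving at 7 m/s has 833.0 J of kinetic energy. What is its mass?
KE = ½mv² → m = 2KE/v² = 2×833.0/7² = 34.0 kg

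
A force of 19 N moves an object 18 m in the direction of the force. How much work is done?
W = Fd = 19×18 = 342.0 J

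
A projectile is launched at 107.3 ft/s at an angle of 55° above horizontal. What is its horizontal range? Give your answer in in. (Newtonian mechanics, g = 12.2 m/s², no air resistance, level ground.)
R = v₀² sin(2θ) / g (with unit conversion) = 3244.0 in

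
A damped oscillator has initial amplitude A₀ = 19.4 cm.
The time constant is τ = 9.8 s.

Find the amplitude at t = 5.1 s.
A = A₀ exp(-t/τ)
A = A₀ exp(−t/τ) = 19.4×exp(−5.1/9.8) = 11.53 cm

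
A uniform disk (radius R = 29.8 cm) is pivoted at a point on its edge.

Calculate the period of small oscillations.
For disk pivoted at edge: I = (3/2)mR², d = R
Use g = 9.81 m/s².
I/m = (3/2)R² = 0.1332 m²; d = R = 0.298 m
T = 2π√((3/2)R²/(gR)) = 2π√(3R/(2g)) = 1.341 s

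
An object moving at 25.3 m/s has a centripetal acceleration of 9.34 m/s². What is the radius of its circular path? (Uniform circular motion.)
r = v²/a_c = 25.3²/9.34 = 68.53 m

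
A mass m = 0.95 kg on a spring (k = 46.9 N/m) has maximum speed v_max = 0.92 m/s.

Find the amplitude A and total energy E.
½mv²_max = ½kA² → A = v_max√(m/k) = 0.92×√(0.95/46.9) = 0.1309 m = 13.09 cm
E = ½mv²_max = ½×0.95×0.92² = 0.402 J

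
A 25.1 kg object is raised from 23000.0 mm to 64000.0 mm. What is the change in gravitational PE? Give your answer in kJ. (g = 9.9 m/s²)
ΔPE = mg(h₂ − h₁) = 25.1 kg × 9.9 m/s² × (64 − 23) m = 1.019e+04 J = 10.19 kJ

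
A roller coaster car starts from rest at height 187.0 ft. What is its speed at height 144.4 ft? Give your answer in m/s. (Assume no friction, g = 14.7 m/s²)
mgh₁ = ½mv₂² + mgh₂ → v₂ = √(2g(h₁−h₂)) = √(2×14.7×(57−44.01)) = 19.54 m/s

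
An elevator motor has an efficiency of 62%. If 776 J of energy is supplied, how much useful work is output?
W_out = η × W_in = 0.62 × 776 = 481.12 J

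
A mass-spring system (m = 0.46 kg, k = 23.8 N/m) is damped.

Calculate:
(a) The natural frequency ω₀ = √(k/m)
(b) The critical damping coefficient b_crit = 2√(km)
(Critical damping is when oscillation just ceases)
ω₀ = √(k/m) = √(23.8/0.46) = 7.193 rad/s
b_crit = 2√(km) = 2√(23.8×0.46) = 6.618 kg/s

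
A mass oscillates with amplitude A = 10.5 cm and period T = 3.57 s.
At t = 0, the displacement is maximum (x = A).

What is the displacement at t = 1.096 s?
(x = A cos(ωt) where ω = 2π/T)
ω = 2π/T = 2π/3.57 = 1.76 rad/s
x = A cos(ωt) = 10.5×cos(1.76×1.096) = -3.681 cm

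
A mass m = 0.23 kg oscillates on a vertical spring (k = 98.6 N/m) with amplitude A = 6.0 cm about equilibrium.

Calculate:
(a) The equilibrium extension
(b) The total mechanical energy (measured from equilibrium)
x_eq = mg/k = 0.23×9.81/98.6 = 0.02288 m = 2.288 cm
E = ½kA² = ½×98.6×(0.06)² = 0.1775 J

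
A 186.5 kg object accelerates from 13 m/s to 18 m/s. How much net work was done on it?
W_net = ΔKE = ½m(v₂² − v₁²) = ½×186.5×(18² − 13²) = 14453.75 J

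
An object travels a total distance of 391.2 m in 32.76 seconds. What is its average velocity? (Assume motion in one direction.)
v_avg = Δd / Δt = 391.2 / 32.76 = 11.94 m/s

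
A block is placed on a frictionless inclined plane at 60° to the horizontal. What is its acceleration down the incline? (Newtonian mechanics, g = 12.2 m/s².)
a = g sin(θ) = 12.2 × sin(60°) = 12.2 × 0.866 = 10.57 m/s²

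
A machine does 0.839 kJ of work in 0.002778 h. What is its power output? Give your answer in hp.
P = W/t = 839 J / 10 s = 83.89 W = 0.1125 hp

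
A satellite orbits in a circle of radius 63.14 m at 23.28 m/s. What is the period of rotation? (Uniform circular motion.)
T = 2πr/v = 2π×63.14/23.28 = 17.04 s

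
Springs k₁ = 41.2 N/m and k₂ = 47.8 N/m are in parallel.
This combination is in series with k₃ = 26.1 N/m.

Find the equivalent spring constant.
k₁₂ = k₁ + k₂ = 89 N/m (parallel)
1/k_eq = 1/k₁₂ + 1/k₃ → k_eq = 20.18 N/m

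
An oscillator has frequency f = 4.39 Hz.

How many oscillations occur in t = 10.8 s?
n = f×t = 4.39×10.8 = 47.41 oscillations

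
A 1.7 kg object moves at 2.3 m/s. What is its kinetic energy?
KE = ½mv² = ½×1.7×2.3² = 4.4965 J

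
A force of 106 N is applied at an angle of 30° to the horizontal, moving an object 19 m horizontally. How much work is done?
W = Fd cosθ = 106×19×cos(30°) = 1744.2 J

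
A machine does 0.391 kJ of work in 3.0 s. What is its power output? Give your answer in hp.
P = W/t = 391 J / 3 s = 130.3 W = 0.1748 hp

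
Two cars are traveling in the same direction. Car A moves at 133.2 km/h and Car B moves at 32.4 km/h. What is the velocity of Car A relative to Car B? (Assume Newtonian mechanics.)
v_rel = v_A - v_B = 133.2 - 32.4 = 100.8 km/h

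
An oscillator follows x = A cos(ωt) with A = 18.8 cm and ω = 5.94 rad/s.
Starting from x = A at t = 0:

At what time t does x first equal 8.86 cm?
cos(ωt) = x/A = 8.86/18.8 = 0.4713
ωt = arccos(0.4713) = 1.08 rad
t = 1.08/5.94 = 0.1818 s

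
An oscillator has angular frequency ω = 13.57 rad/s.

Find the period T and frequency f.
T = 2π/ω = 2π/13.57 = 0.463 s; f = ω/2π = 2.16 Hz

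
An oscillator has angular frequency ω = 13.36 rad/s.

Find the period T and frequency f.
T = 2π/ω = 2π/13.36 = 0.4703 s; f = ω/2π = 2.126 Hz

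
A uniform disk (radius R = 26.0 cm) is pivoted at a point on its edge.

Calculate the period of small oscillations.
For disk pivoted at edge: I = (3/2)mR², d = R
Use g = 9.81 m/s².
I/m = (3/2)R² = 0.1014 m²; d = R = 0.26 m
T = 2π√((3/2)R²/(gR)) = 2π√(3R/(2g)) = 1.253 s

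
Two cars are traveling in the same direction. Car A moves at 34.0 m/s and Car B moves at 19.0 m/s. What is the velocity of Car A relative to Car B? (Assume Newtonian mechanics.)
v_rel = v_A - v_B = 34.0 - 19.0 = 15.0 m/s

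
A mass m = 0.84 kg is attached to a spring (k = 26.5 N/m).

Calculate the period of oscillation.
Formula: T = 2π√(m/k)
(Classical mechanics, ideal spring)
T = 2π√(m/k) = 2π√(0.84/26.5) = 1.119 s; f = 1/T = 0.8939 Hz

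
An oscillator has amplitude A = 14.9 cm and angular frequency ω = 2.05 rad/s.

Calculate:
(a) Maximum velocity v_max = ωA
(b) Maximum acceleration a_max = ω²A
v_max = ωA = 2.05×0.149 = 0.3054 m/s
a_max = ω²A = 2.05²×0.149 = 0.6262 m/s²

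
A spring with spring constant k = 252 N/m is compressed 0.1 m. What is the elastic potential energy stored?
PE = ½kx² = ½×252×0.1² = 1.26 J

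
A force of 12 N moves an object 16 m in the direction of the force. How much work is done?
W = Fd = 12×16 = 192.0 J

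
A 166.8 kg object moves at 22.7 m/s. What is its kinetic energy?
KE = ½mv² = ½×166.8×22.7² = 42975.19 J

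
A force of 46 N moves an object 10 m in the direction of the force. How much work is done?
W = Fd = 46×10 = 460.0 J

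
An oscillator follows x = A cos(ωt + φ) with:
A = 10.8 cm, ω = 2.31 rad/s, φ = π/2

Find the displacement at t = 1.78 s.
x = A cos(ωt + φ) = 10.8×cos(2.31×1.78 + π/2) = 8.91 cm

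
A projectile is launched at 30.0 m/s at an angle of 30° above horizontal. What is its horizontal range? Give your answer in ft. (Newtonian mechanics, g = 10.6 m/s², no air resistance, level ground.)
R = v₀² sin(2θ) / g (with unit conversion) = 241.2 ft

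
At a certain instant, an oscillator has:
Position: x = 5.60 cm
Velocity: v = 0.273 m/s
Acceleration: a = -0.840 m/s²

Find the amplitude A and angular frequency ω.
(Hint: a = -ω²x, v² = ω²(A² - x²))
a = −ω²x → ω = √(|a|/x) = √(0.84/0.056) = 3.873 rad/s
v² = ω²(A² − x²) → A = √(x² + v²/ω²) = √(0.056² + 0.273²/3.873²) = 0.09003 m = 9.003 cm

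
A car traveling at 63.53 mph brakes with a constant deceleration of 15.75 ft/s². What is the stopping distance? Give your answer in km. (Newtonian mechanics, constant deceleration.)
d = v₀² / (2a) (with unit conversion) = 0.08401 km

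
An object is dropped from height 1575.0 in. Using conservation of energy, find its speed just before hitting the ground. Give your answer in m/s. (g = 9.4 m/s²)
mgh = ½mv² → v = √(2gh) = √(2×9.4×40) = 27.42 m/s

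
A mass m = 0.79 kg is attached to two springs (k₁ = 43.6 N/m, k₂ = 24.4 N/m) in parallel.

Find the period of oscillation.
k_eq = k₁+k₂ = 68 N/m
T = 2π√(m/k_eq) = 2π√(0.79/68) = 0.6772 s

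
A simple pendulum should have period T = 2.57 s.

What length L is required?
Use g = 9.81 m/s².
T = 2π√(L/g) → L = g(T/2π)² = 9.81×(2.57/2π)² = 1.641 m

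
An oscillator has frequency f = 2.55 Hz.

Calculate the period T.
T = 1/f = 1/2.55 = 0.3922 s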